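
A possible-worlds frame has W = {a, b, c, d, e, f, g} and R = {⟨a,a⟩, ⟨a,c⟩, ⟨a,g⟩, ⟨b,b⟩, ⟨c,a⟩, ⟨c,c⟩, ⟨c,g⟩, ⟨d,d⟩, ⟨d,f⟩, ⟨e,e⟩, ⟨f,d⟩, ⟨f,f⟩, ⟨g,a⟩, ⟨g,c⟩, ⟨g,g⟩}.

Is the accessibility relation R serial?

Serial: yes — every world has a successor (e.g. a R a).

Yes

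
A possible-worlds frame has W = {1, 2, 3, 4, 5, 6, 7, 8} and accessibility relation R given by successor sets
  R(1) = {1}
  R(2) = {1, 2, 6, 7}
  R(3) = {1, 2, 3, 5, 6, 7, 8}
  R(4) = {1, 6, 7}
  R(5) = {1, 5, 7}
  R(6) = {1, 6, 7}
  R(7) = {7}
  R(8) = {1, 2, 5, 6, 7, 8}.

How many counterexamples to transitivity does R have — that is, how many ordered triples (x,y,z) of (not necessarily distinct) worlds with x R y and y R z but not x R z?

0

R is transitive; there are no such tuples.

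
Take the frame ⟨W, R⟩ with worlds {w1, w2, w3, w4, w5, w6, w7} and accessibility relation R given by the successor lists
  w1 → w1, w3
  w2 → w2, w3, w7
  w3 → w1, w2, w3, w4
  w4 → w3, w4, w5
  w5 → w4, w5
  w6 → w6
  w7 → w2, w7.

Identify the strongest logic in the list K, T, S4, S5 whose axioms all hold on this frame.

Reflexive (axiom T): yes — every world is R-related to itself.
Transitive (axiom 4): no — w1 R w3 and w3 R w2, but not w1 R w2.
Euclidean (axiom 5): no — w2 R w3 and w2 R w7, but not w3 R w7.
So F validates K, T; S4 would additionally require R to be transitive. The strongest is T.

T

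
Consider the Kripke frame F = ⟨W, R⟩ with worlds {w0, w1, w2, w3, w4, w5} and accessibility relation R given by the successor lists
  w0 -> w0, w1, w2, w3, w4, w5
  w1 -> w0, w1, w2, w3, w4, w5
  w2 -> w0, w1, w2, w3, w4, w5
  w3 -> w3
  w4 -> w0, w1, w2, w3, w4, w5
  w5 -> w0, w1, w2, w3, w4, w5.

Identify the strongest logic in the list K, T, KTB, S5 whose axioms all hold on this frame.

T

Reflexive (axiom T): yes — every world is R-related to itself.
Symmetric (axiom B): no — w0 R w3 but not w3 R w0.
Euclidean (axiom 5): no — w0 R w3 and w0 R w1, but not w3 R w1.
So F validates K, T; KTB would additionally require R to be symmetric. The strongest is T.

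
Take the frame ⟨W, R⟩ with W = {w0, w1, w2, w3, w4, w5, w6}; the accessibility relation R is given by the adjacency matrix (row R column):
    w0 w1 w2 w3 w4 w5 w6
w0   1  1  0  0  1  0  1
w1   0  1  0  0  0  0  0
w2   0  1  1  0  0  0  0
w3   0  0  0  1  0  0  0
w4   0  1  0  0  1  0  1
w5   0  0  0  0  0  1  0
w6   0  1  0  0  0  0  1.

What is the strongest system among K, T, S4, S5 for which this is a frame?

Reflexive (axiom T): yes — every world is R-related to itself.
Transitive (axiom 4): yes — every two-step R-path is closed by a direct edge.
Euclidean (axiom 5): no — w0 R w1 and w0 R w4, but not w1 R w4.
So F validates K, T, S4; S5 would additionally require R to be Euclidean. The strongest is S4.

S4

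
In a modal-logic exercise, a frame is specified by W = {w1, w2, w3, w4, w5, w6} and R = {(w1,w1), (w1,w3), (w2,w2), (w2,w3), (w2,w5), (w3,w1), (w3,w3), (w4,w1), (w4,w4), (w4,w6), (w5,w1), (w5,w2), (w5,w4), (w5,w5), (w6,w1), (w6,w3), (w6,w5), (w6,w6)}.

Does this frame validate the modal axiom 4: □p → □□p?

No

By correspondence theory, 4 is valid on a frame iff R is transitive.
Transitive: no — w2 R w3 and w3 R w1, but not w2 R w1.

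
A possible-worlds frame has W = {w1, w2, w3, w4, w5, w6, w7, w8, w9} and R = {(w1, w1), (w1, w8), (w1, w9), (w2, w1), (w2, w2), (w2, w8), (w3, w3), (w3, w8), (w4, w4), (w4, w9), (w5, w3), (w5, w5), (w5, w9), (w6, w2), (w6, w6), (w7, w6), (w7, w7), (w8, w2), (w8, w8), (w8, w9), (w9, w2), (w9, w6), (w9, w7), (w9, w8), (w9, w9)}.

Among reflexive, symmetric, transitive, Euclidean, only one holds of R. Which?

Reflexive: yes — every world is R-related to itself.
Symmetric: no — w1 R w8 but not w8 R w1.
Transitive: no — w1 R w8 and w8 R w2, but not w1 R w2.
Euclidean: no — w2 R w8 and w2 R w1, but not w8 R w1.
Only reflexive holds.

reflexive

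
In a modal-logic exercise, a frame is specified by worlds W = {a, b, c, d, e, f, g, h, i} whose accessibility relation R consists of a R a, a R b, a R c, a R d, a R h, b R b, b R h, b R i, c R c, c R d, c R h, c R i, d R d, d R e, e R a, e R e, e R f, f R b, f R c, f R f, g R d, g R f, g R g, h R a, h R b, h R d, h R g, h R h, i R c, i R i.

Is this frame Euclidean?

No

Euclidean: no — a R b and a R c, but not b R c.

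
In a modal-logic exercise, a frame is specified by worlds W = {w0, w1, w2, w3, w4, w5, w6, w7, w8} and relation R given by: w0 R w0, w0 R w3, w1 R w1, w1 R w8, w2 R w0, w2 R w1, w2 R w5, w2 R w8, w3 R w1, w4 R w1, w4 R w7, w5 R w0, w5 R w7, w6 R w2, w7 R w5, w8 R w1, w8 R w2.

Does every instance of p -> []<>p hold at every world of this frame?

By correspondence theory, B is valid on a frame iff R is symmetric.
Symmetric: no — w0 R w3 but not w3 R w0.

No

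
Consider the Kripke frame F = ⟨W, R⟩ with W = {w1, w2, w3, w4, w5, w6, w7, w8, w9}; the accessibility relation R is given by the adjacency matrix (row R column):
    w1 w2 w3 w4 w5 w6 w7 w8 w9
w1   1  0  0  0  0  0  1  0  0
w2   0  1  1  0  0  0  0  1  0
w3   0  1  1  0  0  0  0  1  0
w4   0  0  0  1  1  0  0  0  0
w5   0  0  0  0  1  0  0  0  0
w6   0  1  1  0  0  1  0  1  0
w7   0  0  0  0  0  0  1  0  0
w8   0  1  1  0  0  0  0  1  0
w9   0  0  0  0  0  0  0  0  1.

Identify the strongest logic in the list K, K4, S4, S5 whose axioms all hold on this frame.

Transitive (axiom 4): yes — every two-step R-path is closed by a direct edge.
Reflexive (axiom T): yes — every world is R-related to itself.
Euclidean (axiom 5): no — w1 R w7 and w1 R w1, but not w7 R w1.
So F validates K, K4, S4; S5 would additionally require R to be Euclidean. The strongest is S4.

S4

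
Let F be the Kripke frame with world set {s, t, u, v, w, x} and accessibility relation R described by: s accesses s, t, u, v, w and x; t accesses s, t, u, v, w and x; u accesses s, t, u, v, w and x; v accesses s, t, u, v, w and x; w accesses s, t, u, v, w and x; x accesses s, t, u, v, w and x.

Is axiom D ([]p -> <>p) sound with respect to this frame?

Yes

The schema D characterises exactly the serial frames.
Serial: yes — every world has a successor (e.g. s R s).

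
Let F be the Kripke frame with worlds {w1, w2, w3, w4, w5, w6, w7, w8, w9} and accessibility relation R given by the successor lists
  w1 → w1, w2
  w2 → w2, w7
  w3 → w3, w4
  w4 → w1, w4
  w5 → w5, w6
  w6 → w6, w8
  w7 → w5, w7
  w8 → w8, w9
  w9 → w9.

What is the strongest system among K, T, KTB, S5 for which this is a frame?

T

Reflexive (axiom T): yes — every world is R-related to itself.
Symmetric (axiom B): no — w1 R w2 but not w2 R w1.
Euclidean (axiom 5): no — w1 R w2 and w1 R w1, but not w2 R w1.
So F validates K, T; KTB would additionally require R to be symmetric. The strongest is T.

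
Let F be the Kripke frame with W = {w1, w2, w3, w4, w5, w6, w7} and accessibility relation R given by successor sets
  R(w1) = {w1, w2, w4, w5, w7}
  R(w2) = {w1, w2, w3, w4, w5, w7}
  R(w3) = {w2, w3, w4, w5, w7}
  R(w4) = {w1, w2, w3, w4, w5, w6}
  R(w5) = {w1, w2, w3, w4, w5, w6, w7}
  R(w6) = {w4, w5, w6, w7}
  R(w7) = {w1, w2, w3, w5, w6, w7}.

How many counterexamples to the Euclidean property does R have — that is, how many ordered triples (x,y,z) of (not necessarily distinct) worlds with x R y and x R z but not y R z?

Enumerating: (w1,w4,w7), (w1,w7,w4), (w2,w1,w3), (w2,w3,w1), (w2,w4,w7), (w2,w7,w4), (w3,w4,w7), (w3,w7,w4), (w4,w1,w3), (w4,w1,w6), (w4,w2,w6), (w4,w3,w1), … and 24 more.
Total: 36.

36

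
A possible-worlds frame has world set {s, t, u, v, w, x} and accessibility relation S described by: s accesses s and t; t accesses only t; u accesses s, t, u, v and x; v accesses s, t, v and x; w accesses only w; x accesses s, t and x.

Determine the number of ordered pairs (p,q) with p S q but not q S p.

10

Enumerating: (s,t), (u,s), (u,t), (u,v), (u,x), (v,s), (v,t), (v,x), (x,s), (x,t).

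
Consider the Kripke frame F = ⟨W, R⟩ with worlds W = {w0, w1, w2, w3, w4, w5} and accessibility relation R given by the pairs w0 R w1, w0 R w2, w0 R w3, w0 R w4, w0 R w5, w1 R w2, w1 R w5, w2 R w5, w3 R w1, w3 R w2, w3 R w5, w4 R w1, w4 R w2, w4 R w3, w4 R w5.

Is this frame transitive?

Yes

Transitive: yes — every two-step R-path is closed by a direct edge.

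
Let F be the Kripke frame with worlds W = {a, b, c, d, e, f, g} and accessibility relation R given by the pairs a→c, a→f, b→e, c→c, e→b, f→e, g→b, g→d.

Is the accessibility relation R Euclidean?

Euclidean: no — a R c and a R f, but not c R f.

No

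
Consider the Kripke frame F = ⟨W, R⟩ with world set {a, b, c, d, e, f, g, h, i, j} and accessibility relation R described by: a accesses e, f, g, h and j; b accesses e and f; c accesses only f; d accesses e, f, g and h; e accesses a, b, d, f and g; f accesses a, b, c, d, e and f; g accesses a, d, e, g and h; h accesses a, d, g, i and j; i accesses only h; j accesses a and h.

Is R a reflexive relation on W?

No

Reflexive: no — a is not related to itself.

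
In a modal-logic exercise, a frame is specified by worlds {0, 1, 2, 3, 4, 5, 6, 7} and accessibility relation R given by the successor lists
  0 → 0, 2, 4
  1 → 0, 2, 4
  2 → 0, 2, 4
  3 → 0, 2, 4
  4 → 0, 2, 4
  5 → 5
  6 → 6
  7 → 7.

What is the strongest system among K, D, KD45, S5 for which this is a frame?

KD45

Serial (axiom D): yes — every world has a successor (e.g. 0 R 0).
Euclidean (axiom 5): yes — any two successors of a common world are R-related.
Transitive (axiom 4): yes — every two-step R-path is closed by a direct edge.
Reflexive (axiom T): no — 1 is not related to itself.
So F validates K, D, KD45; S5 would additionally require R to be reflexive. The strongest is KD45.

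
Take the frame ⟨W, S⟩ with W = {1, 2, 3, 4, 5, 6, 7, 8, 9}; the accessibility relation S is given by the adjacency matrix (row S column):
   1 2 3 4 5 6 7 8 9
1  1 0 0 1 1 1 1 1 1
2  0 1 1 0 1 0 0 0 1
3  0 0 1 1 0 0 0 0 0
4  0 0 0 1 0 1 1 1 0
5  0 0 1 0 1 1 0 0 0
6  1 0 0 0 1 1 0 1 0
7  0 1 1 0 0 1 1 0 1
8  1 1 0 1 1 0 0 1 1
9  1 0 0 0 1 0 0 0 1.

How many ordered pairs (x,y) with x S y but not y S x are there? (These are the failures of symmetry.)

19

Enumerating: (1,4), (1,5), (1,7), (2,3), (2,5), (2,9), (3,4), (4,6), (4,7), (5,3), (6,8), (7,2), … and 7 more.
Total: 19.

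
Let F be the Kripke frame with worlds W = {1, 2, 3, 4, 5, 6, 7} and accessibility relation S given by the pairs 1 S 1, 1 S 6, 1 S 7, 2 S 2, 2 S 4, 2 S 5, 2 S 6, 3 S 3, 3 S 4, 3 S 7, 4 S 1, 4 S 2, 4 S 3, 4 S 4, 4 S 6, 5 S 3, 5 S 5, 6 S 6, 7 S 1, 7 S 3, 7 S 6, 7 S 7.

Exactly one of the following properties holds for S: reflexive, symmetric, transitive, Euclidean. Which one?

reflexive

Reflexive: yes — every world is S-related to itself.
Symmetric: no — 1 S 6 but not 6 S 1.
Transitive: no — 1 S 7 and 7 S 3, but not 1 S 3.
Euclidean: no — 1 S 6 and 1 S 7, but not 6 S 7.
Only reflexive holds.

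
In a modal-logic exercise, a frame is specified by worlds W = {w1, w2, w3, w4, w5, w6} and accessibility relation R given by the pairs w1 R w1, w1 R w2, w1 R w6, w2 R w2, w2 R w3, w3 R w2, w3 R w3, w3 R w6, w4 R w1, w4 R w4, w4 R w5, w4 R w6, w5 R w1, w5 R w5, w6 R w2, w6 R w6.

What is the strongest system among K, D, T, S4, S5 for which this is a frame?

T

Serial (axiom D): yes — every world has a successor (e.g. w1 R w1).
Reflexive (axiom T): yes — every world is R-related to itself.
Transitive (axiom 4): no — w1 R w2 and w2 R w3, but not w1 R w3.
Euclidean (axiom 5): no — w1 R w2 and w1 R w6, but not w2 R w6.
So F validates K, D, T; S4 would additionally require R to be transitive. The strongest is T.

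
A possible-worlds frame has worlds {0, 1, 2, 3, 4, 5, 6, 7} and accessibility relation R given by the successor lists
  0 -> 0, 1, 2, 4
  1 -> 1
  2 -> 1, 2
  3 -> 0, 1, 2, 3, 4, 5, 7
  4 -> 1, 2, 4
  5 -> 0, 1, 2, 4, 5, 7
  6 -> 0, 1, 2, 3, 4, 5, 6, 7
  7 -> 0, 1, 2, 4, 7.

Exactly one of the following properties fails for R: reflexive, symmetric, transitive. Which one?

symmetric

Reflexive: yes — every world is R-related to itself.
Symmetric: no — 0 R 1 but not 1 R 0.
Transitive: yes — every two-step R-path is closed by a direct edge.
Only symmetric fails.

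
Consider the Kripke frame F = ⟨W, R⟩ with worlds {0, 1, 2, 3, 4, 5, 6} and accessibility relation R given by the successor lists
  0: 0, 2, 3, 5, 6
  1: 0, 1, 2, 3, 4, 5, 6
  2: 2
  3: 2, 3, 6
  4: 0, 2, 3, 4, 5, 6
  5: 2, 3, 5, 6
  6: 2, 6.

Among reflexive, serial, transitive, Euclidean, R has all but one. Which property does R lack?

Reflexive: yes — every world is R-related to itself.
Serial: yes — every world has a successor (e.g. 0 R 0).
Transitive: yes — every two-step R-path is closed by a direct edge.
Euclidean: no — 0 R 2 and 0 R 3, but not 2 R 3.
Only Euclidean fails.

Euclidean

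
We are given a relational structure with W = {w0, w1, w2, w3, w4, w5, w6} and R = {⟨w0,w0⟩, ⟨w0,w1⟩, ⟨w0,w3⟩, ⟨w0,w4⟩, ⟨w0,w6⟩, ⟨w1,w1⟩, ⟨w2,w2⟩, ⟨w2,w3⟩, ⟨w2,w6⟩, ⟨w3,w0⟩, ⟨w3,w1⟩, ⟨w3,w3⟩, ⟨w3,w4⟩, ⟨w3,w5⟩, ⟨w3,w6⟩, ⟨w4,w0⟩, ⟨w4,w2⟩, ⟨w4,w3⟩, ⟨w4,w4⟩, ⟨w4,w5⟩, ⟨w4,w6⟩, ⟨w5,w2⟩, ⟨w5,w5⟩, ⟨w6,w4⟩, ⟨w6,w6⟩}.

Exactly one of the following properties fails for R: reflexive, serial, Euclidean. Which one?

Reflexive: yes — every world is R-related to itself.
Serial: yes — every world has a successor (e.g. w0 R w0).
Euclidean: no — w0 R w1 and w0 R w3, but not w1 R w3.
Only Euclidean fails.

Euclidean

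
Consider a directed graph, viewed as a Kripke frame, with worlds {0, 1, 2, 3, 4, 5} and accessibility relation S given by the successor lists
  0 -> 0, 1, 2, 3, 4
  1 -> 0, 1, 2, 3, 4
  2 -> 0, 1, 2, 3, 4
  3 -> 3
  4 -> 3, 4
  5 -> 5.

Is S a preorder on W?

Yes

Reflexive: yes — every world is S-related to itself.
Transitive: yes — every two-step S-path is closed by a direct edge.
So S is a preorder.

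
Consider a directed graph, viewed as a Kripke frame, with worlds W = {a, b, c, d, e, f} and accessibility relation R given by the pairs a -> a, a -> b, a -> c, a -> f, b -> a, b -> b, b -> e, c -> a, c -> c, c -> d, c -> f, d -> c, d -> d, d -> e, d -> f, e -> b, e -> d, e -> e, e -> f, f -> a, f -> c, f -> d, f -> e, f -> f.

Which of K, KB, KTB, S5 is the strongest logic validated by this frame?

Symmetric (axiom B): yes — every pair in R has its reverse in R.
Reflexive (axiom T): yes — every world is R-related to itself.
Euclidean (axiom 5): no — a R b and a R c, but not b R c.
So F validates K, KB, KTB; S5 would additionally require R to be Euclidean. The strongest is KTB.

KTB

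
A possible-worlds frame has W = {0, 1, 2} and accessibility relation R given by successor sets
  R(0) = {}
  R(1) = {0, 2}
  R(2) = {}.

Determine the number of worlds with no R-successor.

Enumerating: 0, 2.

2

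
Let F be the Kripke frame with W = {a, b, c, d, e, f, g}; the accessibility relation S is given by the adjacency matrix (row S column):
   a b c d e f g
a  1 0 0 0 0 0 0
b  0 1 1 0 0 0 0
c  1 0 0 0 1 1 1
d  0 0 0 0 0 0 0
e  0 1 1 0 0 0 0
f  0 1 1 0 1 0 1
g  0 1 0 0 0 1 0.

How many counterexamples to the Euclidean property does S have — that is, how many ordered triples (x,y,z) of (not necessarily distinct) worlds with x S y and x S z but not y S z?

Enumerating: (b,c,b), (b,c,c), (c,a,e), (c,a,f), (c,a,g), (c,e,a), (c,e,e), (c,e,f), (c,e,g), (c,f,a), (c,f,f), (c,g,a), … and 15 more.
Total: 27.

27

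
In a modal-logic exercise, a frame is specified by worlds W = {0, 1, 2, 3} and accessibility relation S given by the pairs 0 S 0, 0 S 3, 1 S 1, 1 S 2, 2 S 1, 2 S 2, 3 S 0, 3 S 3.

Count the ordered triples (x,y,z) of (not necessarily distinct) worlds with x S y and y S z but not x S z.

S is transitive; there are no such tuples.

0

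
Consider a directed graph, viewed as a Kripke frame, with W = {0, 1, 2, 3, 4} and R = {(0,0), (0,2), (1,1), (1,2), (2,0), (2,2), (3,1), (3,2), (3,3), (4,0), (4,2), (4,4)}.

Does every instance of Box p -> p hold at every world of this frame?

Yes

Axiom T corresponds to the accessibility relation being reflexive.
Reflexive: yes — every world is R-related to itself.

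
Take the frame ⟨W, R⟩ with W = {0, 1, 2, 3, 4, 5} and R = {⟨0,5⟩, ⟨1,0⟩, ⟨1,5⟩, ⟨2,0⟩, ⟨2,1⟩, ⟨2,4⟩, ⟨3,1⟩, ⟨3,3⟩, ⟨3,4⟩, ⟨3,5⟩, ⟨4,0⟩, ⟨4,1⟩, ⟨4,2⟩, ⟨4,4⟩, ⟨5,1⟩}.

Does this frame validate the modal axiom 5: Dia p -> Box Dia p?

By correspondence theory, 5 is valid on a frame iff R is Euclidean.
Euclidean: no — 1 R 5 and 1 R 0, but not 5 R 0.

No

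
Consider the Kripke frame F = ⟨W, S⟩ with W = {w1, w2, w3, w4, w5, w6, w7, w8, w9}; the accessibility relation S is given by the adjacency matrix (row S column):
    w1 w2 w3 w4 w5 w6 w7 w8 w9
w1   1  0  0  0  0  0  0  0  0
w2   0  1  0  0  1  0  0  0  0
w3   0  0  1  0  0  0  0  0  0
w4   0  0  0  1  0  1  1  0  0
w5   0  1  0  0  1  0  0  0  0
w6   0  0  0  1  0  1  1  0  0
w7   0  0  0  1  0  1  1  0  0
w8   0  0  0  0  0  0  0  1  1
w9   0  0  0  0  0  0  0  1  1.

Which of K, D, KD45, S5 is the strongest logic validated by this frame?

S5

Serial (axiom D): yes — every world has a successor (e.g. w1 S w1).
Euclidean (axiom 5): yes — any two successors of a common world are S-related.
Transitive (axiom 4): yes — every two-step S-path is closed by a direct edge.
Reflexive (axiom T): yes — every world is S-related to itself.
So F validates K, D, KD45, S5. The strongest is S5.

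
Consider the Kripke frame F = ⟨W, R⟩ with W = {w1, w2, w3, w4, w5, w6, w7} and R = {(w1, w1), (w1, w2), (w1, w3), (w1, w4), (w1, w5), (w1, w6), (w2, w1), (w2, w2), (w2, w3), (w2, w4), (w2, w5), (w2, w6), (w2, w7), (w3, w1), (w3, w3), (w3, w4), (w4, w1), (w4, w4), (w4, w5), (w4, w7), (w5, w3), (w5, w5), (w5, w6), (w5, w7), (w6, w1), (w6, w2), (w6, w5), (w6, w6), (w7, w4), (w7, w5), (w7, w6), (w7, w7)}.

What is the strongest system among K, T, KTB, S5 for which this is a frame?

T

Reflexive (axiom T): yes — every world is R-related to itself.
Symmetric (axiom B): no — w1 R w5 but not w5 R w1.
Euclidean (axiom 5): no — w1 R w3 and w1 R w2, but not w3 R w2.
So F validates K, T; KTB would additionally require R to be symmetric. The strongest is T.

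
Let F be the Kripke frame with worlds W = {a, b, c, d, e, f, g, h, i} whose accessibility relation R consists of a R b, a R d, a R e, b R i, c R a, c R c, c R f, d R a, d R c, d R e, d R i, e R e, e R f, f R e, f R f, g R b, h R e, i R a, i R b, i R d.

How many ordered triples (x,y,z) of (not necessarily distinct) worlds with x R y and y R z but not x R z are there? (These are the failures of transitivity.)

Enumerating: (a,b,i), (a,d,a), (a,d,c), (a,d,i), (a,e,f), (b,i,a), (b,i,b), (b,i,d), (c,a,b), (c,a,d), (c,a,e), (c,f,e), … and 13 more.
Total: 25.

25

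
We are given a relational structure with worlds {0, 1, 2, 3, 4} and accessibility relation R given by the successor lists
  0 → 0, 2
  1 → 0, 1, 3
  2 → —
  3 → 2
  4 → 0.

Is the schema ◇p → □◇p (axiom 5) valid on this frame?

The schema 5 characterises exactly the Euclidean frames.
Euclidean: no — 1 R 0 and 1 R 3, but not 0 R 3.

No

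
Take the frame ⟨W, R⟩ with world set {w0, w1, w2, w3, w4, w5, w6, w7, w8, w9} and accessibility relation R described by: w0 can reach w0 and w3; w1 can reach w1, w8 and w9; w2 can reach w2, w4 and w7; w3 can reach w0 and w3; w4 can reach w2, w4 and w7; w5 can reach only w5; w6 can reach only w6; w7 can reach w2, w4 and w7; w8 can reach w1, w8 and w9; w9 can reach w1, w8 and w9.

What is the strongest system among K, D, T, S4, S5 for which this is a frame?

Serial (axiom D): yes — every world has a successor (e.g. w0 R w0).
Reflexive (axiom T): yes — every world is R-related to itself.
Transitive (axiom 4): yes — every two-step R-path is closed by a direct edge.
Euclidean (axiom 5): yes — any two successors of a common world are R-related.
So F validates K, D, T, S4, S5. The strongest is S5.

S5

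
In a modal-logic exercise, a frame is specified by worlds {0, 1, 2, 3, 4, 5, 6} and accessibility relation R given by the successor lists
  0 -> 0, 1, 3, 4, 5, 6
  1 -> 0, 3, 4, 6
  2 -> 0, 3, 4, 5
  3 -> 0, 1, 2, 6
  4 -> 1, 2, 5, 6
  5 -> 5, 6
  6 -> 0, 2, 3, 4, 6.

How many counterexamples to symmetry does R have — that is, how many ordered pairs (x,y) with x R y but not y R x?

8

Enumerating: (0,4), (0,5), (1,6), (2,0), (2,5), (4,5), (5,6), (6,2).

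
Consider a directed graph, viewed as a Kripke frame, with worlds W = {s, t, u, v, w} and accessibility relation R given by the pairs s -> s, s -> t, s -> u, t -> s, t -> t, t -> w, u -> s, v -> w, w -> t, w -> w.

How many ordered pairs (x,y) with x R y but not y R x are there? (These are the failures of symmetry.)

Enumerating: (v,w).

1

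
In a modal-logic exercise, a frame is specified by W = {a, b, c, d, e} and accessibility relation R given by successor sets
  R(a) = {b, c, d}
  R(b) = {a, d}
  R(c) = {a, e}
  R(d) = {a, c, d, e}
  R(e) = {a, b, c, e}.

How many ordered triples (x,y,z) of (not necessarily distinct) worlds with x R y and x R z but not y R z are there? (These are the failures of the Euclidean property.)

21

Enumerating: (a,b,b), (a,b,c), (a,c,b), (a,c,c), (a,c,d), (a,d,b), (b,a,a), (c,a,a), (c,a,e), (d,a,a), (d,a,e), (d,c,c), … and 9 more.
Total: 21.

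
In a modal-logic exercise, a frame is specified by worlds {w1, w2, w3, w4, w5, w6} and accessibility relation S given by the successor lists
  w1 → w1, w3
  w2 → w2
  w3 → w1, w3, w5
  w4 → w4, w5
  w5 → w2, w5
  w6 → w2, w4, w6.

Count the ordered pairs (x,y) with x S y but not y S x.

Enumerating: (w3,w5), (w4,w5), (w5,w2), (w6,w2), (w6,w4).

5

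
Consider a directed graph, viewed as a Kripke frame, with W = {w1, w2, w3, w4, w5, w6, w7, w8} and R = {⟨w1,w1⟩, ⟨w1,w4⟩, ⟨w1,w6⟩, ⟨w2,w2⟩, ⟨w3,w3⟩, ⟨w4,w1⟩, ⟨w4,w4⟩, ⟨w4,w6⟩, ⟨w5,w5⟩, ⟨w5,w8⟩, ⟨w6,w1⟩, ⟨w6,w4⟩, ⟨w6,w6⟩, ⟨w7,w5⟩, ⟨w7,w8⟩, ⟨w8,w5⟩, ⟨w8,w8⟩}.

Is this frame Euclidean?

Euclidean: yes — any two successors of a common world are R-related.

Yes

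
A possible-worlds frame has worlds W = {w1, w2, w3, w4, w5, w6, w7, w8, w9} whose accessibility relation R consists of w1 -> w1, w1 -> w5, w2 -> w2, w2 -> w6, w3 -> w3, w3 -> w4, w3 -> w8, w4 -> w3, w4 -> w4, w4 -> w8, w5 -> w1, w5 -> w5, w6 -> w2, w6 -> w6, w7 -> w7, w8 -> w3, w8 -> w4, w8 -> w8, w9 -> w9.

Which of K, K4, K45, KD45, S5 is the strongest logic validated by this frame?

S5

Transitive (axiom 4): yes — every two-step R-path is closed by a direct edge.
Euclidean (axiom 5): yes — any two successors of a common world are R-related.
Serial (axiom D): yes — every world has a successor (e.g. w1 R w1).
Reflexive (axiom T): yes — every world is R-related to itself.
So F validates K, K4, K45, KD45, S5. The strongest is S5.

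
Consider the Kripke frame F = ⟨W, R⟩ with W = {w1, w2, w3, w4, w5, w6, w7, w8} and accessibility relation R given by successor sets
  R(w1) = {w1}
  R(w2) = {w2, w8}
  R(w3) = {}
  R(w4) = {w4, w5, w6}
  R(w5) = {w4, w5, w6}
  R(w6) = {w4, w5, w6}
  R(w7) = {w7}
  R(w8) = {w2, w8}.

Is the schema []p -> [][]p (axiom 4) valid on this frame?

The schema 4 characterises exactly the transitive frames.
Transitive: yes — every two-step R-path is closed by a direct edge.

Yes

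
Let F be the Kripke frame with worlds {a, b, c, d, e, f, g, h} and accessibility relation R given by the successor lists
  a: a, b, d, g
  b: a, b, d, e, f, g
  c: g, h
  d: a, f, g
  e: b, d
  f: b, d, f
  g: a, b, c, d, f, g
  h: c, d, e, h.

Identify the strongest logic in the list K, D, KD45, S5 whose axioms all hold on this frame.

Serial (axiom D): yes — every world has a successor (e.g. a R a).
Euclidean (axiom 5): no — a R d and a R b, but not d R b.
Transitive (axiom 4): no — a R b and b R e, but not a R e.
Reflexive (axiom T): no — c is not related to itself.
So F validates K, D; KD45 would additionally require R to be Euclidean and transitive. The strongest is D.

D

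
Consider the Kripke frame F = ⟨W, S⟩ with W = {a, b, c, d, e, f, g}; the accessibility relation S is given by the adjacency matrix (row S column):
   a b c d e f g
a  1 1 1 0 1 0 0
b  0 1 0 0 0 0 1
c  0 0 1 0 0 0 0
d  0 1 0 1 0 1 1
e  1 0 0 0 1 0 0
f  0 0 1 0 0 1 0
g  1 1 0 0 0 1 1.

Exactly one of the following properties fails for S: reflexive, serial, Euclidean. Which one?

Reflexive: yes — every world is S-related to itself.
Serial: yes — every world has a successor (e.g. a S a).
Euclidean: no — a S b and a S c, but not b S c.
Only Euclidean fails.

Euclidean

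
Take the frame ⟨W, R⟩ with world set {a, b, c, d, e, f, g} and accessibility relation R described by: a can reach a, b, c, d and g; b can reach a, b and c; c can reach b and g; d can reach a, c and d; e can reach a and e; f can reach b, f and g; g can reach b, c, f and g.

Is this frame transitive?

No

Transitive: no — a R g and g R f, but not a R f.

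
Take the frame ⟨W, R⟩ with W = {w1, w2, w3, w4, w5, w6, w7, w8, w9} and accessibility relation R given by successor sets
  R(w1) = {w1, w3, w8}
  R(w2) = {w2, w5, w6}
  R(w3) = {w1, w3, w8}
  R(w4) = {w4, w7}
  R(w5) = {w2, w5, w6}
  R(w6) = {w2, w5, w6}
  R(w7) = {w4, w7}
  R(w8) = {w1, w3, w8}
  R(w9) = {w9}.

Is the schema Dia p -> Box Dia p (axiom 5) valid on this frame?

Yes

The schema 5 characterises exactly the Euclidean frames.
Euclidean: yes — any two successors of a common world are R-related.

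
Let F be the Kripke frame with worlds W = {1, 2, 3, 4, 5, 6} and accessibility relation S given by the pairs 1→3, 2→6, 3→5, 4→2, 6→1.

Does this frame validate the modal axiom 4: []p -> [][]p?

Axiom 4 corresponds to the accessibility relation being transitive.
Transitive: no — 1 S 3 and 3 S 5, but not 1 S 5.

No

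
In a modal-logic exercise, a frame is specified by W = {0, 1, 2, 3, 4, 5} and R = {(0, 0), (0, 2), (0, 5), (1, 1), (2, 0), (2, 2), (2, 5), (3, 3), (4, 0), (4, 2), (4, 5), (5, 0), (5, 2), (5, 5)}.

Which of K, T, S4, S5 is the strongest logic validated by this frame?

Reflexive (axiom T): no — 4 is not related to itself.
Transitive (axiom 4): yes — every two-step R-path is closed by a direct edge.
Euclidean (axiom 5): yes — any two successors of a common world are R-related.
So F validates K; T would additionally require R to be reflexive. The strongest is K.

K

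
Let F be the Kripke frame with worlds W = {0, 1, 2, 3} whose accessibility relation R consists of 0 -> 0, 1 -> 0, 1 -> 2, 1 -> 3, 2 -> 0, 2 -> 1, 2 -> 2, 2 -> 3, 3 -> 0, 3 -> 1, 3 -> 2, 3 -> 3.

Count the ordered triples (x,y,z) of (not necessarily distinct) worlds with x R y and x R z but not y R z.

Enumerating: (1,0,2), (1,0,3), (2,0,1), (2,0,2), (2,0,3), (2,1,1), (3,0,1), (3,0,2), (3,0,3), (3,1,1).

10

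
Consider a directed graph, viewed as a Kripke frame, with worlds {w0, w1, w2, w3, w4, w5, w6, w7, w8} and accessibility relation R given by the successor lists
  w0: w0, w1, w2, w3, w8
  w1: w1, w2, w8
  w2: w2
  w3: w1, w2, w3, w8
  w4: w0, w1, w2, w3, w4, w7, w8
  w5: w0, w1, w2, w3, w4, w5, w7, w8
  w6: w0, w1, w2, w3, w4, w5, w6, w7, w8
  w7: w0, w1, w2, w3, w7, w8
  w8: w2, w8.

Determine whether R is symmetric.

No

Symmetric: no — w0 R w1 but not w1 R w0.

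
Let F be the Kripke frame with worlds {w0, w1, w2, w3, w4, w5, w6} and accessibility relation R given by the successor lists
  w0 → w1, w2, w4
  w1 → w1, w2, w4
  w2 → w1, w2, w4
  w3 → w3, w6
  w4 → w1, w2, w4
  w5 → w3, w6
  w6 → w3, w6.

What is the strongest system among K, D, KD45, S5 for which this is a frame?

Serial (axiom D): yes — every world has a successor (e.g. w0 R w1).
Euclidean (axiom 5): yes — any two successors of a common world are R-related.
Transitive (axiom 4): yes — every two-step R-path is closed by a direct edge.
Reflexive (axiom T): no — w0 is not related to itself.
So F validates K, D, KD45; S5 would additionally require R to be reflexive. The strongest is KD45.

KD45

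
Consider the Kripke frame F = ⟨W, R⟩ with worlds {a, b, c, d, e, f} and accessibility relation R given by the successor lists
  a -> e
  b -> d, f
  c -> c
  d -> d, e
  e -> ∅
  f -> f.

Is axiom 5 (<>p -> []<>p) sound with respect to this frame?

No

Axiom 5 corresponds to the accessibility relation being Euclidean.
Euclidean: no — b R d and b R f, but not d R f.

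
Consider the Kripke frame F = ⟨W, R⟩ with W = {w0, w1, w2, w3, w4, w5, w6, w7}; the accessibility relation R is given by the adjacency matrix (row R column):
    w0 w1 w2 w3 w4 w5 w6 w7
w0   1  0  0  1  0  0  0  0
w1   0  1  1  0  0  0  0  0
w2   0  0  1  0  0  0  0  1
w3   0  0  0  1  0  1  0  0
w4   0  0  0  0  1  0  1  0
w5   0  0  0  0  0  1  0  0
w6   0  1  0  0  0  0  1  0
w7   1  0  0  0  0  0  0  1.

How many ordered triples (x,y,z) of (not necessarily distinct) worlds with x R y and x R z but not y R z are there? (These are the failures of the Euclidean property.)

Enumerating: (w0,w3,w0), (w1,w2,w1), (w2,w7,w2), (w3,w5,w3), (w4,w6,w4), (w6,w1,w6), (w7,w0,w7).

7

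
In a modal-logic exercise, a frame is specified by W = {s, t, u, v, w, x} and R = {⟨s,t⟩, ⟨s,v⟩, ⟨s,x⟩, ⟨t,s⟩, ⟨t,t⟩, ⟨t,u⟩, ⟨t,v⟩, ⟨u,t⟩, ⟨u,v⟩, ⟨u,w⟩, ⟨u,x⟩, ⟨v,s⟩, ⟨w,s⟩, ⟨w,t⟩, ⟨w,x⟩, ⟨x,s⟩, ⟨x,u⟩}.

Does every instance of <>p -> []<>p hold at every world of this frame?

No

By correspondence theory, 5 is valid on a frame iff R is Euclidean.
Euclidean: no — s R t and s R x, but not t R x.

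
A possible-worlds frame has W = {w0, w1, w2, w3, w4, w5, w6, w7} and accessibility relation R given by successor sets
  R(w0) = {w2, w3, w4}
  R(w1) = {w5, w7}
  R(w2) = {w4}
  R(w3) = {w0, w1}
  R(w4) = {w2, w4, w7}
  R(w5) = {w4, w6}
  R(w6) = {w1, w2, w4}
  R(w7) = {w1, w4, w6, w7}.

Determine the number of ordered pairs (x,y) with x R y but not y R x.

Enumerating: (w0,w2), (w0,w4), (w1,w5), (w3,w1), (w5,w4), (w5,w6), (w6,w1), (w6,w2), (w6,w4), (w7,w6).

10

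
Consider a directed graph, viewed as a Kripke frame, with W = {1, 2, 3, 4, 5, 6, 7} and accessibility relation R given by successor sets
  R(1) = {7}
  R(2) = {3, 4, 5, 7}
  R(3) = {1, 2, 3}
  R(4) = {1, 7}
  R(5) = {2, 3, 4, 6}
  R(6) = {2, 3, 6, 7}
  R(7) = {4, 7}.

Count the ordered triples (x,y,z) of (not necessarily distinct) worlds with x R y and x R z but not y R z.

Enumerating: (2,3,4), (2,3,5), (2,3,7), (2,4,3), (2,4,4), (2,4,5), (2,5,5), (2,5,7), (2,7,3), (2,7,5), (3,1,1), (3,1,2), … and 22 more.
Total: 34.

34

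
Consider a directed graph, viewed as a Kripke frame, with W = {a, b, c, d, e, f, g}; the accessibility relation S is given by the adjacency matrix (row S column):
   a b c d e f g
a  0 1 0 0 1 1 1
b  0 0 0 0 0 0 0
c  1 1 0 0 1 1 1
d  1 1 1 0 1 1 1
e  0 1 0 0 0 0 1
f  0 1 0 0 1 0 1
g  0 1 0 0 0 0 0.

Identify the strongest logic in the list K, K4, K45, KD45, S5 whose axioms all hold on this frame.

K4

Transitive (axiom 4): yes — every two-step S-path is closed by a direct edge.
Euclidean (axiom 5): no — a S b and a S e, but not b S e.
Serial (axiom D): no — b has no S-successor.
Reflexive (axiom T): no — a is not related to itself.
So F validates K, K4; K45 would additionally require S to be Euclidean. The strongest is K4.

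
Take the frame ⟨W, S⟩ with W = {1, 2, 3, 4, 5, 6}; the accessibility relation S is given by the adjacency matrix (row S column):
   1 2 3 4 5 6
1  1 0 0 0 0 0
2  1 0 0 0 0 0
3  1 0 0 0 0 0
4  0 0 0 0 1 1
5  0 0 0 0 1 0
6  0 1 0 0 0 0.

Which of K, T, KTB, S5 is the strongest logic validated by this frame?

Reflexive (axiom T): no — 2 is not related to itself.
Symmetric (axiom B): no — 2 S 1 but not 1 S 2.
Euclidean (axiom 5): no — 4 S 5 and 4 S 6, but not 5 S 6.
So F validates K; T would additionally require S to be reflexive. The strongest is K.

K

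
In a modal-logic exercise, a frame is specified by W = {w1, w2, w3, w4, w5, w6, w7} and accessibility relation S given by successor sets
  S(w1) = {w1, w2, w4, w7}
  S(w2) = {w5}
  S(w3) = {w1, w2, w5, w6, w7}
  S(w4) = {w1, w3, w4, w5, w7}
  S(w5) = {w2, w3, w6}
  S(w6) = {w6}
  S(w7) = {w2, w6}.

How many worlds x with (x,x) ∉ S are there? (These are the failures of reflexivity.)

4

Enumerating: w2, w3, w5, w7.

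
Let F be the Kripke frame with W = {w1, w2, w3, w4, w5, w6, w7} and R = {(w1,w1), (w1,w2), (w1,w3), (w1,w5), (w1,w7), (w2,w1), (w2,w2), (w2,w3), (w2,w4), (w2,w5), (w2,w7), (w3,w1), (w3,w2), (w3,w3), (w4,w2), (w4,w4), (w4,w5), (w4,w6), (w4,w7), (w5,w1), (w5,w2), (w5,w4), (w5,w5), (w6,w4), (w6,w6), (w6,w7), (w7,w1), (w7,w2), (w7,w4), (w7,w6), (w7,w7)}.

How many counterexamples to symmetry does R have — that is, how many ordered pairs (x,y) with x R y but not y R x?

R is symmetric; there are no such tuples.

0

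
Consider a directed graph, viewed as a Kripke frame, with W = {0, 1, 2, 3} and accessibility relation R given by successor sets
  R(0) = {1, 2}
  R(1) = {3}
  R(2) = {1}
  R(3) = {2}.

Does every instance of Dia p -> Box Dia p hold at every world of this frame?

Axiom 5 corresponds to the accessibility relation being Euclidean.
Euclidean: no — 0 R 1 and 0 R 2, but not 1 R 2.

No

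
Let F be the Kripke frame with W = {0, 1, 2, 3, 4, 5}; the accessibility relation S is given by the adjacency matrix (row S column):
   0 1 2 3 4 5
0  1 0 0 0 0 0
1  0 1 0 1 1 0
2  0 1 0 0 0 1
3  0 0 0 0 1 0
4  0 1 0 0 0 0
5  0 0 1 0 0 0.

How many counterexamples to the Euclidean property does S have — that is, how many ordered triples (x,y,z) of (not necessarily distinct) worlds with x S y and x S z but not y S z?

Enumerating: (1,3,1), (1,3,3), (1,4,3), (1,4,4), (2,1,5), (2,5,1), (2,5,5), (3,4,4), (5,2,2).

9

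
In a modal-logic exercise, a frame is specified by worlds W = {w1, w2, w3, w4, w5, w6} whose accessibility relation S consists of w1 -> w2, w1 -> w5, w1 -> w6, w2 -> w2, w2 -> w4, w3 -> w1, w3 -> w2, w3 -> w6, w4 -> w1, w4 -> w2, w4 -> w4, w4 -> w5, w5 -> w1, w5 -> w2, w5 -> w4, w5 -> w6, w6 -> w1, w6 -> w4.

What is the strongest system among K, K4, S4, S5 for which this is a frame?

K

Transitive (axiom 4): no — w1 S w2 and w2 S w4, but not w1 S w4.
Reflexive (axiom T): no — w1 is not related to itself.
Euclidean (axiom 5): no — w1 S w2 and w1 S w5, but not w2 S w5.
So F validates K; K4 would additionally require S to be transitive. The strongest is K.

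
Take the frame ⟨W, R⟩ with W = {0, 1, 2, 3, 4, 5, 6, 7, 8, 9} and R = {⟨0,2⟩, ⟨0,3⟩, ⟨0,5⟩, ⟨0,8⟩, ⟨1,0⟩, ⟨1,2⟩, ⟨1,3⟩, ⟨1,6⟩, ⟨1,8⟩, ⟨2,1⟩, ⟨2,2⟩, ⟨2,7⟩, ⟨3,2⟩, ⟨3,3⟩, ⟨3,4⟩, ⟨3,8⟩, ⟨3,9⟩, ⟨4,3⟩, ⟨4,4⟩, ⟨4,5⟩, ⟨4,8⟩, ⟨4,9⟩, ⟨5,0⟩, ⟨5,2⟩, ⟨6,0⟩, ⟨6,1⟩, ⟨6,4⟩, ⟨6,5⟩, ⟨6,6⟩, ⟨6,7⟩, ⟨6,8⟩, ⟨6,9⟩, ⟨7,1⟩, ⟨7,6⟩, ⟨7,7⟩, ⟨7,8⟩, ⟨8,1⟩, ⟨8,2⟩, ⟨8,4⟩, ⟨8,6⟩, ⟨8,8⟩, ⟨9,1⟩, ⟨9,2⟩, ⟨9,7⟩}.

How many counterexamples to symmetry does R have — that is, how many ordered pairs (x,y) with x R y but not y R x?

22

Enumerating: (0,2), (0,3), (0,8), (1,0), (1,3), (2,7), (3,2), (3,8), (3,9), (4,5), (4,9), (5,2), … and 10 more.
Total: 22.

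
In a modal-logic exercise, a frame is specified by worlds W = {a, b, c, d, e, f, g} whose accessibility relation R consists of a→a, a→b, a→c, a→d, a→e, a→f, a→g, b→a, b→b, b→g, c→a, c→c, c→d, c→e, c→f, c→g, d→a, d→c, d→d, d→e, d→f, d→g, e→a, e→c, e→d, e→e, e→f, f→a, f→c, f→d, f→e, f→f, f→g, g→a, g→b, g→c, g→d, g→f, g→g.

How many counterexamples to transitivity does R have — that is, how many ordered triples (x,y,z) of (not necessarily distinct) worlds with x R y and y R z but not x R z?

22

Enumerating: (b,a,c), (b,a,d), (b,a,e), (b,a,f), (b,g,c), (b,g,d), (b,g,f), (c,a,b), (c,g,b), (d,a,b), (d,g,b), (e,a,b), … and 10 more.
Total: 22.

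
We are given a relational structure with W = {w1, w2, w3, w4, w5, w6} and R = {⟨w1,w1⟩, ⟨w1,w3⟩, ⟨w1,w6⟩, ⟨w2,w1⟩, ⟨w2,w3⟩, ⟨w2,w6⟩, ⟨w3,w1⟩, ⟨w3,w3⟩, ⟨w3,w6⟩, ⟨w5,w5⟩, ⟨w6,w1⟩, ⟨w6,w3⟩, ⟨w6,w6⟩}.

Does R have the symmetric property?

Symmetric: no — w2 R w1 but not w1 R w2.

No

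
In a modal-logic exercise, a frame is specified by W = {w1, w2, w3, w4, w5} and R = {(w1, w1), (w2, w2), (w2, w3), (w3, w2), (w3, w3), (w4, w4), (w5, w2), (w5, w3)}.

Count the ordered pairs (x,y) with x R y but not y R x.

2

Enumerating: (w5,w2), (w5,w3).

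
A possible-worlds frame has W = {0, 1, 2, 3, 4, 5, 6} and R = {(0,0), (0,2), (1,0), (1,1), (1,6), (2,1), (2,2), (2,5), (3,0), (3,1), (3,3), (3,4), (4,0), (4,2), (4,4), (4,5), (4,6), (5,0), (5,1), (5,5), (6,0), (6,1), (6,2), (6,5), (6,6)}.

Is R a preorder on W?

Reflexive: yes — every world is R-related to itself.
Transitive: no — 0 R 2 and 2 R 1, but not 0 R 1.
So R is not a preorder.

No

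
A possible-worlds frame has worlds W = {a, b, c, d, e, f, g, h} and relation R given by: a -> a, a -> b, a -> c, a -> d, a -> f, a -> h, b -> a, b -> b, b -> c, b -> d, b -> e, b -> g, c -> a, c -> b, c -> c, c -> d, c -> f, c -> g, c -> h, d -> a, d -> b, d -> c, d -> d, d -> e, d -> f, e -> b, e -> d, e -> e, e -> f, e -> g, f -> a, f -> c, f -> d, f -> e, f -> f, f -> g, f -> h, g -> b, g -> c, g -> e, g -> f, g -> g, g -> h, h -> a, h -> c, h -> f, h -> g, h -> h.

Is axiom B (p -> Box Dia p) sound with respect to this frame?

The schema B characterises exactly the symmetric frames.
Symmetric: yes — every pair in R has its reverse in R.

Yes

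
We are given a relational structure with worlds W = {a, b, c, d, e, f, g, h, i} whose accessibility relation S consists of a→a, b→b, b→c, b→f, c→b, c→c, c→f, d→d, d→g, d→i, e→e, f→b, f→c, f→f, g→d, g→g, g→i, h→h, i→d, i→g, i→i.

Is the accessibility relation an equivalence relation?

Reflexive: yes — every world is S-related to itself.
Symmetric: yes — every pair in S has its reverse in S.
Transitive: yes — every two-step S-path is closed by a direct edge.
So S is an equivalence relation.

Yes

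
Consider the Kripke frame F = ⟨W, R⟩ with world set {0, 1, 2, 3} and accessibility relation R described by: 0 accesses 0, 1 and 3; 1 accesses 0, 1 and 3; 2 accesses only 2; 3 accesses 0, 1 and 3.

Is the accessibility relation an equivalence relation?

Reflexive: yes — every world is R-related to itself.
Symmetric: yes — every pair in R has its reverse in R.
Transitive: yes — every two-step R-path is closed by a direct edge.
So R is an equivalence relation.

Yes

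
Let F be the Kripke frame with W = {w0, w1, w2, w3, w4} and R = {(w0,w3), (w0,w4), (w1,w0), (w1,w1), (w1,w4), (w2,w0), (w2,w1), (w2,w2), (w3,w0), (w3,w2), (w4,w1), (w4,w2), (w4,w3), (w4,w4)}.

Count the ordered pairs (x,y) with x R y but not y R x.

7

Enumerating: (w0,w4), (w1,w0), (w2,w0), (w2,w1), (w3,w2), (w4,w2), (w4,w3).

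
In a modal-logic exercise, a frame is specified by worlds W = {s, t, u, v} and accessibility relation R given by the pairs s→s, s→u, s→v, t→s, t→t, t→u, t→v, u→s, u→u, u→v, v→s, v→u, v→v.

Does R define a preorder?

Yes

Reflexive: yes — every world is R-related to itself.
Transitive: yes — every two-step R-path is closed by a direct edge.
So R is a preorder.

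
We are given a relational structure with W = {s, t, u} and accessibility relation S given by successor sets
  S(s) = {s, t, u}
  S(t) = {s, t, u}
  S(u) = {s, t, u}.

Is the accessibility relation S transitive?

Yes

Transitive: yes — every two-step S-path is closed by a direct edge.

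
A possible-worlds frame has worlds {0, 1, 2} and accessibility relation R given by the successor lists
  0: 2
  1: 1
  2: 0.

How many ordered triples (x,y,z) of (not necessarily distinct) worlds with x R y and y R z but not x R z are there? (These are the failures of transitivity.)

Enumerating: (0,2,0), (2,0,2).

2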